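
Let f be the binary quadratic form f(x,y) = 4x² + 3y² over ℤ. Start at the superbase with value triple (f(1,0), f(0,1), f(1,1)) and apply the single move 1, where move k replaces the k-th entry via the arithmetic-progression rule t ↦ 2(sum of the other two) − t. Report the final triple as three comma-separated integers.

start (4,3,7) = (f(1,0),f(0,1),f(1,1))
replace slot 1: 2·(3+7) − 4 = 16 → (16,3,7)

16,3,7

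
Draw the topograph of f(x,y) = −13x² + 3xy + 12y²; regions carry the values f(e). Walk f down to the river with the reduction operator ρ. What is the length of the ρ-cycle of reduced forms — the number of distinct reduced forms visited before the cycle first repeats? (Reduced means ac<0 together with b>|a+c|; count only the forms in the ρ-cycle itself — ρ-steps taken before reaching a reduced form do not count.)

D = 633, ⌊√D⌋ = 25
river: ρ → (12,21,-4)
river: ρ → (-4,19,17)
river: ρ → (17,15,-6)
river: ρ → (-6,21,8)
river: ρ → (8,11,-16)
river: ρ → (-16,21,3)
river: ρ → (3,21,-16)
river: ρ → (-16,11,8)
river: ρ → (8,21,-6)
river: ρ → (-6,15,17)
river: ρ → (17,19,-4)
river: ρ → (-4,21,12)
river: ρ → (12,3,-13)
river: ρ → (-13,23,2)
river: ρ → (2,25,-1)
river: ρ → (-1,25,2)
river: ρ → (2,23,-13)
river: ρ → (-13,3,12)
ρ-cycle length = 18 (tail of 0 descent steps not counted)

18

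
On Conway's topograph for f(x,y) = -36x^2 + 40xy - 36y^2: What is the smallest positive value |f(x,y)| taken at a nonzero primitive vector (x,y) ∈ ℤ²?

translate: b→32 (≡-40 mod 72), so (36,-40,36)→(36,32,32)
flip: (36,32,32)→(32,-32,36)
translate: b→32 (≡-32 mod 64), so (32,-32,36)→(32,32,36)
reduced (well bottom): (32,32,36) with a≤c, −a<b≤a
well minimum |f| = |-32| = 32 (negative-definite)

32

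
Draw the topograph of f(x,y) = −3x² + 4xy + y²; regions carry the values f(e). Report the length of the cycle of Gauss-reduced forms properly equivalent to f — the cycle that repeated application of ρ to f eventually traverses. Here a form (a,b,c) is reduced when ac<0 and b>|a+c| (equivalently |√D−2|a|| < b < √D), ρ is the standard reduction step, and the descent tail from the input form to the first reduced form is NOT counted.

D = 28, ⌊√D⌋ = 5
river: ρ → (1,4,-3)
river: ρ → (-3,2,2)
river: ρ → (2,2,-3)
river: ρ → (-3,4,1)
ρ-cycle length = 4 (tail of 0 descent steps not counted)

4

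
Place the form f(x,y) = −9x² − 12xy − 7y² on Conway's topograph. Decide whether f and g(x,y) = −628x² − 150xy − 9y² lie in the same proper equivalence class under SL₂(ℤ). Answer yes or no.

D₁ = -108, D₂ = -108
f is negative-definite; reduce −f:
−f: translate: b→-6 (≡12 mod 18), so (9,12,7)→(9,-6,4)
−f: flip: (9,-6,4)→(4,6,9)
−f: translate: b→-2 (≡6 mod 8), so (4,6,9)→(4,-2,7)
−f: reduced (well bottom): (4,-2,7) with a≤c, −a<b≤a
flip sign back: reduced form of f is (-4,2,-7)
g is negative-definite; reduce −g:
−g: flip: (628,150,9)→(9,-150,628)
−g: translate: b→-6 (≡-150 mod 18), so (9,-150,628)→(9,-6,4)
−g: flip: (9,-6,4)→(4,6,9)
−g: translate: b→-2 (≡6 mod 8), so (4,6,9)→(4,-2,7)
−g: reduced (well bottom): (4,-2,7) with a≤c, −a<b≤a
flip sign back: reduced form of g is (-4,2,-7)
reduced forms (-4, 2, -7) vs (-4, 2, -7) ⇒ equivalent

yes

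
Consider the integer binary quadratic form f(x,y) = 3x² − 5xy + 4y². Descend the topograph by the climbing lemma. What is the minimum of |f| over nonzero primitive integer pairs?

translate: b→1 (≡-5 mod 6), so (3,-5,4)→(3,1,2)
flip: (3,1,2)→(2,-1,3)
reduced (well bottom): (2,-1,3) with a≤c, −a<b≤a
well minimum = a = 2

2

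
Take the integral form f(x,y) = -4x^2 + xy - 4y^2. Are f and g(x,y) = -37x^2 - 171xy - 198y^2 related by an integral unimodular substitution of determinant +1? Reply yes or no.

D₁ = -63, D₂ = -63
f is negative-definite; reduce −f:
−f: flip: (4,-1,4)→(4,1,4)
−f: reduced (well bottom): (4,1,4) with a≤c, −a<b≤a
flip sign back: reduced form of f is (-4,-1,-4)
g is negative-definite; reduce −g:
−g: translate: b→23 (≡171 mod 74), so (37,171,198)→(37,23,4)
−g: flip: (37,23,4)→(4,-23,37)
−g: translate: b→1 (≡-23 mod 8), so (4,-23,37)→(4,1,4)
−g: reduced (well bottom): (4,1,4) with a≤c, −a<b≤a
flip sign back: reduced form of g is (-4,-1,-4)
reduced forms (-4, -1, -4) vs (-4, -1, -4) ⇒ equivalent

yes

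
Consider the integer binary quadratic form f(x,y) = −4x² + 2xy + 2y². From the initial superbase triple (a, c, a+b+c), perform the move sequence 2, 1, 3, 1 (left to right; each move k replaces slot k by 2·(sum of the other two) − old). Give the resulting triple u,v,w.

start (-4,2,0) = (f(1,0),f(0,1),f(1,1))
replace slot 2: 2·((-4)+0) − 2 = -10 → (-4,-10,0)
replace slot 1: 2·((-10)+0) − (-4) = -16 → (-16,-10,0)
replace slot 3: 2·((-16)+(-10)) − 0 = -52 → (-16,-10,-52)
replace slot 1: 2·((-10)+(-52)) − (-16) = -108 → (-108,-10,-52)

-108,-10,-52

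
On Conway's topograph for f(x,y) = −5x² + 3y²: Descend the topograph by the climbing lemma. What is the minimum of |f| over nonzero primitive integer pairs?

descent: ρ → (3,6,-2)  [lands on river]
river: ρ → (-2,6,3)
closes: descent 1, river 2
min |a| on river = 2

2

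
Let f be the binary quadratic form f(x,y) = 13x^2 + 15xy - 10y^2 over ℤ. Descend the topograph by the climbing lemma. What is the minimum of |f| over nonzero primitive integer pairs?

river: ρ → (-10,25,3)
river: ρ → (3,23,-18)
river: ρ → (-18,13,8)
river: ρ → (8,19,-12)
river: ρ → (-12,5,15)
river: ρ → (15,25,-2)
river: ρ → (-2,27,2)
river: ρ → (2,25,-15)
river: ρ → (-15,5,12)
river: ρ → (12,19,-8)
river: ρ → (-8,13,18)
river: ρ → (18,23,-3)
river: ρ → (-3,25,10)
river: ρ → (10,15,-13)
river: ρ → (-13,11,12)
river: ρ → (12,13,-12)
river: ρ → (-12,11,13)
river: ρ → (13,15,-10)
closes: descent 0, river 18
min |a| on river = 2

2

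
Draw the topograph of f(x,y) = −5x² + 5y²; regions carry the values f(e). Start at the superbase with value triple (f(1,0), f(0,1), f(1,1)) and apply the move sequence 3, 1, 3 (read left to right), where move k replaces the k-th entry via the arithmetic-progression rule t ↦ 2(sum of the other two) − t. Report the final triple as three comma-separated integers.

start (-5,5,0) = (f(1,0),f(0,1),f(1,1))
replace slot 3: 2·((-5)+5) − 0 = 0 → (-5,5,0)
replace slot 1: 2·(5+0) − (-5) = 15 → (15,5,0)
replace slot 3: 2·(15+5) − 0 = 40 → (15,5,40)

15,5,40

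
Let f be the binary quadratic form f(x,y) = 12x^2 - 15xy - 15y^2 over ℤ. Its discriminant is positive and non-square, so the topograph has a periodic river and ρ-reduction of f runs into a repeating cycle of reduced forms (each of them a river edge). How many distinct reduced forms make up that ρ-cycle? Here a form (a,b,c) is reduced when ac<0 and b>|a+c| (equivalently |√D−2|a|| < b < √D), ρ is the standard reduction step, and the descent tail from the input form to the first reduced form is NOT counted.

D = 945, ⌊√D⌋ = 30
descent: ρ → (-15,15,12)  [lands on river]
river: ρ → (12,9,-18)
river: ρ → (-18,27,3)
river: ρ → (3,27,-18)
river: ρ → (-18,9,12)
river: ρ → (12,15,-15)
ρ-cycle length = 6 (tail of 1 descent step not counted)

6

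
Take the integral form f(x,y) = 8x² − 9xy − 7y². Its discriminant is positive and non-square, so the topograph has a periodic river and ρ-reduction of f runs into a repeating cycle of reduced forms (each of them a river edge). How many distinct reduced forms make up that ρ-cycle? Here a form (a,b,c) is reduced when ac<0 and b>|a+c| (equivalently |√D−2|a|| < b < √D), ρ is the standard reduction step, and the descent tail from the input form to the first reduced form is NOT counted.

D = 305, ⌊√D⌋ = 17
descent: ρ → (-7,9,8)  [lands on river]
river: ρ → (8,7,-8)
river: ρ → (-8,9,7)
river: ρ → (7,5,-10)
river: ρ → (-10,15,2)
river: ρ → (2,17,-2)
river: ρ → (-2,15,10)
river: ρ → (10,5,-7)
ρ-cycle length = 8 (tail of 1 descent step not counted)

8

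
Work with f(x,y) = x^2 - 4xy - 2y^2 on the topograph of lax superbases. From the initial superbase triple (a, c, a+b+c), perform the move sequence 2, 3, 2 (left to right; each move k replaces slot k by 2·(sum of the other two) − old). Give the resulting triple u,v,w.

start (1,-2,-5) = (f(1,0),f(0,1),f(1,1))
replace slot 2: 2·(1+(-5)) − (-2) = -6 → (1,-6,-5)
replace slot 3: 2·(1+(-6)) − (-5) = -5 → (1,-6,-5)
replace slot 2: 2·(1+(-5)) − (-6) = -2 → (1,-2,-5)

1,-2,-5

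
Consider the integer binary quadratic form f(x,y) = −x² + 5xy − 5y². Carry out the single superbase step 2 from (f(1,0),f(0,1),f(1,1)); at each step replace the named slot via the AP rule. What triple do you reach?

start (-1,-5,-1) = (f(1,0),f(0,1),f(1,1))
replace slot 2: 2·((-1)+(-1)) − (-5) = 1 → (-1,1,-1)

-1,1,-1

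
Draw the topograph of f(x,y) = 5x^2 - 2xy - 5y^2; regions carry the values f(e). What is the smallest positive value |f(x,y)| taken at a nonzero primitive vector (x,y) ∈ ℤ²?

descent: ρ → (-5,2,5)  [lands on river]
river: ρ → (5,8,-2)
river: ρ → (-2,8,5)
river: ρ → (5,2,-5)
river: ρ → (-5,8,2)
river: ρ → (2,8,-5)
closes: descent 1, river 6
min |a| on river = 2

2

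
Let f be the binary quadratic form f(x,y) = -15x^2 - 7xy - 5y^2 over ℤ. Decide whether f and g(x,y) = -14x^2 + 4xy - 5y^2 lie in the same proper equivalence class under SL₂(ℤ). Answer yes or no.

D₁ = -251, D₂ = -264
discriminants differ ⇒ not SL₂(ℤ)-equivalent

no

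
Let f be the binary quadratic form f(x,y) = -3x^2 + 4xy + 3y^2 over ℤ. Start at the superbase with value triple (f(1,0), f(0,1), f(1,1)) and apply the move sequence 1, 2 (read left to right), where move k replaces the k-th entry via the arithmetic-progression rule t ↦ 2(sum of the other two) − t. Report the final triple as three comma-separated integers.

start (-3,3,4) = (f(1,0),f(0,1),f(1,1))
replace slot 1: 2·(3+4) − (-3) = 17 → (17,3,4)
replace slot 2: 2·(17+4) − 3 = 39 → (17,39,4)

17,39,4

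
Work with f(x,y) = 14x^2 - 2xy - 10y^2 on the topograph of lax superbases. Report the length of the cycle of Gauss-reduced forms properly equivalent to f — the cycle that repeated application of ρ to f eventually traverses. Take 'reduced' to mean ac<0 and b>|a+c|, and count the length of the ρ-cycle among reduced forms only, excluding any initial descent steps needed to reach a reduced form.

D = 564, ⌊√D⌋ = 23
descent: ρ → (-10,22,2)  [lands on river]
river: ρ → (2,22,-10)
river: ρ → (-10,18,6)
river: ρ → (6,18,-10)
ρ-cycle length = 4 (tail of 1 descent step not counted)

4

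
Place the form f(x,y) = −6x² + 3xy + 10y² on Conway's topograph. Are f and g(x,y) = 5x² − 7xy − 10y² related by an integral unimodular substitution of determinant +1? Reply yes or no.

D₁ = 249, D₂ = 249
river cycle of f (length 16): (-6, 15, 1), (1, 15, -6), (-6, 9, 7), (7, 5, -8), (-8, 11, 4), (4, 13, -5), (-5, 7, 10), (10, 13, -2), (-2, 15, 3), (3, 15, -2), … (6 more)
river cycle of g (length 16): (-10, 7, 5), (5, 13, -4), (-4, 11, 8), (8, 5, -7), (-7, 9, 6), (6, 15, -1), (-1, 15, 6), (6, 9, -7), (-7, 5, 8), (8, 11, -4), … (6 more)
cycles differ ⇒ inequivalent

no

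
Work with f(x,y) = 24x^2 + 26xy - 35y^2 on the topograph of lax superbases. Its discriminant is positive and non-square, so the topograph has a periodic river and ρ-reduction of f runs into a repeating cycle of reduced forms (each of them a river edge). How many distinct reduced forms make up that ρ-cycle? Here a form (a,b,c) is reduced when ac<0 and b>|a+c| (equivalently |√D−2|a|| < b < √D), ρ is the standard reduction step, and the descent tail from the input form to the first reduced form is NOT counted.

D = 4036, ⌊√D⌋ = 63
river: ρ → (-35,44,15)
river: ρ → (15,46,-32)
river: ρ → (-32,18,29)
river: ρ → (29,40,-21)
river: ρ → (-21,44,25)
river: ρ → (25,56,-9)
river: ρ → (-9,52,37)
river: ρ → (37,22,-24)
river: ρ → (-24,26,35)
river: ρ → (35,44,-15)
river: ρ → (-15,46,32)
river: ρ → (32,18,-29)
river: ρ → (-29,40,21)
river: ρ → (21,44,-25)
river: ρ → (-25,56,9)
river: ρ → (9,52,-37)
river: ρ → (-37,22,24)
river: ρ → (24,26,-35)
ρ-cycle length = 18 (tail of 0 descent steps not counted)

18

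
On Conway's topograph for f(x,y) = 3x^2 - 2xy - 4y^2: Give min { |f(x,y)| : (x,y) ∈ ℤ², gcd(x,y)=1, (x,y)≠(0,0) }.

descent: ρ → (-4,2,3)  [lands on river]
river: ρ → (3,4,-3)
river: ρ → (-3,2,4)
river: ρ → (4,6,-1)
river: ρ → (-1,6,4)
river: ρ → (4,2,-3)
river: ρ → (-3,4,3)
river: ρ → (3,2,-4)
river: ρ → (-4,6,1)
river: ρ → (1,6,-4)
closes: descent 1, river 10
min |a| on river = 1

1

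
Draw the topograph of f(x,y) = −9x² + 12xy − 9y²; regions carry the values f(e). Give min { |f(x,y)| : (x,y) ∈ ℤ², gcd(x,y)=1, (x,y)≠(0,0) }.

translate: b→6 (≡-12 mod 18), so (9,-12,9)→(9,6,6)
flip: (9,6,6)→(6,-6,9)
translate: b→6 (≡-6 mod 12), so (6,-6,9)→(6,6,9)
reduced (well bottom): (6,6,9) with a≤c, −a<b≤a
well minimum |f| = |-6| = 6 (negative-definite)

6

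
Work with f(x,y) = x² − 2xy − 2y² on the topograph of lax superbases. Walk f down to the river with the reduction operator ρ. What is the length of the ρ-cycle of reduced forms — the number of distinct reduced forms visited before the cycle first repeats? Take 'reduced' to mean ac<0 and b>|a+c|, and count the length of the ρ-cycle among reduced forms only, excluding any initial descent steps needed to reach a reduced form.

D = 12, ⌊√D⌋ = 3
descent: ρ → (-2,2,1)  [lands on river]
river: ρ → (1,2,-2)
ρ-cycle length = 2 (tail of 1 descent step not counted)

2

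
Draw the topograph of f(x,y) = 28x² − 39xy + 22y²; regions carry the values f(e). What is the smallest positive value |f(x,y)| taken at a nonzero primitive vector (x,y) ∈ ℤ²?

translate: b→17 (≡-39 mod 56), so (28,-39,22)→(28,17,11)
flip: (28,17,11)→(11,-17,28)
translate: b→5 (≡-17 mod 22), so (11,-17,28)→(11,5,22)
reduced (well bottom): (11,5,22) with a≤c, −a<b≤a
well minimum = a = 11

11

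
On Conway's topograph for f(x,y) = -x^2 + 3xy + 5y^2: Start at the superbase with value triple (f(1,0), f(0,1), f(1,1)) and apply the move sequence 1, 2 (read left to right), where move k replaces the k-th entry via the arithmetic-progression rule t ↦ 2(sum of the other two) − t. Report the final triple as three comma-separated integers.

start (-1,5,7) = (f(1,0),f(0,1),f(1,1))
replace slot 1: 2·(5+7) − (-1) = 25 → (25,5,7)
replace slot 2: 2·(25+7) − 5 = 59 → (25,59,7)

25,59,7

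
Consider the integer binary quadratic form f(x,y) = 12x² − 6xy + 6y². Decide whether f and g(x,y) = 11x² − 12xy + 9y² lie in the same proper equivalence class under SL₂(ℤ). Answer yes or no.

D₁ = -252, D₂ = -252
f: flip: (12,-6,6)→(6,6,12)
f: reduced (well bottom): (6,6,12) with a≤c, −a<b≤a
g: translate: b→10 (≡-12 mod 22), so (11,-12,9)→(11,10,8)
g: flip: (11,10,8)→(8,-10,11)
g: translate: b→6 (≡-10 mod 16), so (8,-10,11)→(8,6,9)
g: reduced (well bottom): (8,6,9) with a≤c, −a<b≤a
reduced forms (6, 6, 12) vs (8, 6, 9) ⇒ inequivalent

no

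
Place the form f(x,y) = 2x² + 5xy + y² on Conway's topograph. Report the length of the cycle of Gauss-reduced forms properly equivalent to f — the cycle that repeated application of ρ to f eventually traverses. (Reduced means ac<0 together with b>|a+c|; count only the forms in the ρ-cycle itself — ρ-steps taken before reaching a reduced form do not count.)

D = 17, ⌊√D⌋ = 4
descent: ρ → (1,3,-2)  [lands on river]
river: ρ → (-2,1,2)
river: ρ → (2,3,-1)
river: ρ → (-1,3,2)
river: ρ → (2,1,-2)
river: ρ → (-2,3,1)
ρ-cycle length = 6 (tail of 1 descent step not counted)

6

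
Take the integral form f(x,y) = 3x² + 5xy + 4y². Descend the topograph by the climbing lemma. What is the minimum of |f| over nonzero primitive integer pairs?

translate: b→-1 (≡5 mod 6), so (3,5,4)→(3,-1,2)
flip: (3,-1,2)→(2,1,3)
reduced (well bottom): (2,1,3) with a≤c, −a<b≤a
well minimum = a = 2

2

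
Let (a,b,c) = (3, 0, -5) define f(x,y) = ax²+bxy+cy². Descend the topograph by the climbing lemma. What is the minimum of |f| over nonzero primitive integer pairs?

descent: ρ → (-5,0,3)
descent: ρ → (3,6,-2)  [lands on river]
river: ρ → (-2,6,3)
closes: descent 2, river 2
min |a| on river = 2

2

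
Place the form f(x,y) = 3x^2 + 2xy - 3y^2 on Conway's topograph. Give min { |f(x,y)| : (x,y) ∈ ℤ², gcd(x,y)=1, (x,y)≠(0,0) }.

river: ρ → (-3,4,2)
river: ρ → (2,4,-3)
river: ρ → (-3,2,3)
river: ρ → (3,4,-2)
river: ρ → (-2,4,3)
river: ρ → (3,2,-3)
closes: descent 0, river 6
min |a| on river = 2

2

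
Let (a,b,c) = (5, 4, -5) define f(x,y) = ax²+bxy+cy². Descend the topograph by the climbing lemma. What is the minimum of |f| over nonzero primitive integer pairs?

river: ρ → (-5,6,4)
river: ρ → (4,10,-1)
river: ρ → (-1,10,4)
river: ρ → (4,6,-5)
river: ρ → (-5,4,5)
river: ρ → (5,6,-4)
river: ρ → (-4,10,1)
river: ρ → (1,10,-4)
river: ρ → (-4,6,5)
river: ρ → (5,4,-5)
closes: descent 0, river 10
min |a| on river = 1

1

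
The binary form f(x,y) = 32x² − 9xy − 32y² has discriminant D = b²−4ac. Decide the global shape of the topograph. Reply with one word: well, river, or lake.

D = b²−4ac = (-9)² − 4·32·(-32) = 4177
D > 0 non-square ⇒ indefinite ⇒ periodic river

river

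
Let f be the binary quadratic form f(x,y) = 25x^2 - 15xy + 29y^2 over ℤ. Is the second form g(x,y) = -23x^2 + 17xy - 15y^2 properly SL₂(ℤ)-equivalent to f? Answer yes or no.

D₁ = -2675, D₂ = -1091
discriminants differ ⇒ not SL₂(ℤ)-equivalent

no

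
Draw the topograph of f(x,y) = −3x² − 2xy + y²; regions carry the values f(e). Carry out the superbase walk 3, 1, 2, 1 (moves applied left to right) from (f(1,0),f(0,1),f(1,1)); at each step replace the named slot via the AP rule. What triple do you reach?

start (-3,1,-4) = (f(1,0),f(0,1),f(1,1))
replace slot 3: 2·((-3)+1) − (-4) = 0 → (-3,1,0)
replace slot 1: 2·(1+0) − (-3) = 5 → (5,1,0)
replace slot 2: 2·(5+0) − 1 = 9 → (5,9,0)
replace slot 1: 2·(9+0) − 5 = 13 → (13,9,0)

13,9,0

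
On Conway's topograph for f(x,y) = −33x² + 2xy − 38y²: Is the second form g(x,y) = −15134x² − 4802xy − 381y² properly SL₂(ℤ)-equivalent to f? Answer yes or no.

D₁ = -5012, D₂ = -5012
f is negative-definite; reduce −f:
−f: reduced (well bottom): (33,-2,38) with a≤c, −a<b≤a
flip sign back: reduced form of f is (-33,2,-38)
g is negative-definite; reduce −g:
−g: flip: (15134,4802,381)→(381,-4802,15134)
−g: translate: b→-230 (≡-4802 mod 762), so (381,-4802,15134)→(381,-230,38)
−g: flip: (381,-230,38)→(38,230,381)
−g: translate: b→2 (≡230 mod 76), so (38,230,381)→(38,2,33)
−g: flip: (38,2,33)→(33,-2,38)
−g: reduced (well bottom): (33,-2,38) with a≤c, −a<b≤a
flip sign back: reduced form of g is (-33,2,-38)
reduced forms (-33, 2, -38) vs (-33, 2, -38) ⇒ equivalent

yes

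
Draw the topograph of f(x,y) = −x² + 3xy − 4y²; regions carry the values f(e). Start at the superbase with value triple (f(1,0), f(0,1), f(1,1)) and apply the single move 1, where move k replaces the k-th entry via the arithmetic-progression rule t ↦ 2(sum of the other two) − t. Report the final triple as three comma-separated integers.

start (-1,-4,-2) = (f(1,0),f(0,1),f(1,1))
replace slot 1: 2·((-4)+(-2)) − (-1) = -11 → (-11,-4,-2)

-11,-4,-2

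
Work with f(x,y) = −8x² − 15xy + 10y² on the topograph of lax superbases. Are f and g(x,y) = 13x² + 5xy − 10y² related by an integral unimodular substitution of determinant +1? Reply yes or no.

D₁ = 545, D₂ = 545
river cycle of f (length 8): (10, 15, -8), (-8, 17, 8), (8, 15, -10), (-10, 5, 13), (13, 21, -2), (-2, 23, 2), (2, 21, -13), (-13, 5, 10)
river cycle of g (length 8): (-10, 15, 8), (8, 17, -8), (-8, 15, 10), (10, 5, -13), (-13, 21, 2), (2, 23, -2), (-2, 21, 13), (13, 5, -10)
cycles differ ⇒ inequivalent

no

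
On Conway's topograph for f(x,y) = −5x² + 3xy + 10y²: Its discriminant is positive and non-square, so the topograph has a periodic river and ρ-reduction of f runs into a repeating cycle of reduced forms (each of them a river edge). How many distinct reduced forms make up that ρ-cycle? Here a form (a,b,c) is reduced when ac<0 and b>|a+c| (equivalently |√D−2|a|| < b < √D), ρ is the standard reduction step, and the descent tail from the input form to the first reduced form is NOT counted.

D = 209, ⌊√D⌋ = 14
descent: ρ → (10,-3,-5)
descent: ρ → (-5,13,2)  [lands on river]
river: ρ → (2,11,-11)
river: ρ → (-11,11,2)
river: ρ → (2,13,-5)
river: ρ → (-5,7,8)
river: ρ → (8,9,-4)
river: ρ → (-4,7,10)
river: ρ → (10,13,-1)
river: ρ → (-1,13,10)
river: ρ → (10,7,-4)
river: ρ → (-4,9,8)
river: ρ → (8,7,-5)
ρ-cycle length = 12 (tail of 2 descent steps not counted)

12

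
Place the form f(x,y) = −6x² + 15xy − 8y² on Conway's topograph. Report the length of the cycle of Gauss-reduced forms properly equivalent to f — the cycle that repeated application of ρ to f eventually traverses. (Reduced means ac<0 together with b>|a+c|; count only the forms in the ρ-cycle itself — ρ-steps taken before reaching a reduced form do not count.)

D = 33, ⌊√D⌋ = 5
descent: ρ → (-8,1,1)
descent: ρ → (1,5,-2)  [lands on river]
river: ρ → (-2,3,3)
river: ρ → (3,3,-2)
river: ρ → (-2,5,1)
ρ-cycle length = 4 (tail of 2 descent steps not counted)

4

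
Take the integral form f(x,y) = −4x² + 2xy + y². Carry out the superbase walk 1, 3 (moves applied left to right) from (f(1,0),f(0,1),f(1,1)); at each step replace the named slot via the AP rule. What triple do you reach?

start (-4,1,-1) = (f(1,0),f(0,1),f(1,1))
replace slot 1: 2·(1+(-1)) − (-4) = 4 → (4,1,-1)
replace slot 3: 2·(4+1) − (-1) = 11 → (4,1,11)

4,1,11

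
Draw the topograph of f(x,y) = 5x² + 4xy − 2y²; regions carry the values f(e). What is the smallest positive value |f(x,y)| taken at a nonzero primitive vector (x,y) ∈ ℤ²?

river: ρ → (-2,4,5)
river: ρ → (5,6,-1)
river: ρ → (-1,6,5)
river: ρ → (5,4,-2)
closes: descent 0, river 4
min |a| on river = 1

1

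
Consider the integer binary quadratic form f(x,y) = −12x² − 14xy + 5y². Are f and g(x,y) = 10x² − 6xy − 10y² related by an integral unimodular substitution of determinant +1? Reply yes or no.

D₁ = 436, D₂ = 436
river cycle of f (length 30): (5, 14, -12), (-12, 10, 7), (7, 18, -4), (-4, 14, 15), (15, 16, -3), (-3, 20, 3), (3, 16, -15), (-15, 14, 4), (4, 18, -7), (-7, 10, 12), … (20 more)
river cycle of g (length 14): (-10, 6, 10), (10, 14, -6), (-6, 10, 14), (14, 18, -2), (-2, 18, 14), (14, 10, -6), (-6, 14, 10), (10, 6, -10), (-10, 14, 6), (6, 10, -14), … (4 more)
cycles differ ⇒ inequivalent

no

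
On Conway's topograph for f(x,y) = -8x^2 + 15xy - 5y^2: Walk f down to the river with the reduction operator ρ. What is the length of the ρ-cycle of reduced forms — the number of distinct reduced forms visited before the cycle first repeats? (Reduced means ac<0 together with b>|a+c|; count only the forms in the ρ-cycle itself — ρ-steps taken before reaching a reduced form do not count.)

D = 65, ⌊√D⌋ = 8
descent: ρ → (-5,5,2)  [lands on river]
river: ρ → (2,7,-2)
river: ρ → (-2,5,5)
river: ρ → (5,5,-2)
river: ρ → (-2,7,2)
river: ρ → (2,5,-5)
ρ-cycle length = 6 (tail of 1 descent step not counted)

6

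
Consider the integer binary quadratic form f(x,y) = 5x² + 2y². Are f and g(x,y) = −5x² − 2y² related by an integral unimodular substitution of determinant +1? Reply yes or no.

D₁ = -40, D₂ = -40
f: flip: (5,0,2)→(2,0,5)
f: reduced (well bottom): (2,0,5) with a≤c, −a<b≤a
g is negative-definite; reduce −g:
−g: flip: (5,0,2)→(2,0,5)
−g: reduced (well bottom): (2,0,5) with a≤c, −a<b≤a
flip sign back: reduced form of g is (-2,0,-5)
reduced forms (2, 0, 5) vs (-2, 0, -5) ⇒ inequivalent

no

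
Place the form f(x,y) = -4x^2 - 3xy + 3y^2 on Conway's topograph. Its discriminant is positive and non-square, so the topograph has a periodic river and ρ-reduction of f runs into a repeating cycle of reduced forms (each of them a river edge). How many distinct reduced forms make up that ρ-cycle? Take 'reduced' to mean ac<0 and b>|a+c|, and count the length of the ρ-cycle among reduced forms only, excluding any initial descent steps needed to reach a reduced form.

D = 57, ⌊√D⌋ = 7
descent: ρ → (3,3,-4)  [lands on river]
river: ρ → (-4,5,2)
river: ρ → (2,7,-1)
river: ρ → (-1,7,2)
river: ρ → (2,5,-4)
river: ρ → (-4,3,3)
ρ-cycle length = 6 (tail of 1 descent step not counted)

6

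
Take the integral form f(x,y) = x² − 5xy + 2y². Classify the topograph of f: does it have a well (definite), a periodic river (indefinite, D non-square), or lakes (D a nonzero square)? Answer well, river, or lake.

D = b²−4ac = (-5)² − 4·1·2 = 17
D > 0 non-square ⇒ indefinite ⇒ periodic river

river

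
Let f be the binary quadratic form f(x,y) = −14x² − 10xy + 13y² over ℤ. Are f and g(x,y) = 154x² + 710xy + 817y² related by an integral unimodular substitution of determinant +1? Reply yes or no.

D₁ = 828, D₂ = 828
river cycle of f (length 8): (13, 10, -14), (-14, 18, 9), (9, 18, -14), (-14, 10, 13), (13, 16, -11), (-11, 28, 1), (1, 28, -11), (-11, 16, 13)
river cycle of g (length 8): (13, 10, -14), (-14, 18, 9), (9, 18, -14), (-14, 10, 13), (13, 16, -11), (-11, 28, 1), (1, 28, -11), (-11, 16, 13)
cycles coincide ⇒ equivalent

yes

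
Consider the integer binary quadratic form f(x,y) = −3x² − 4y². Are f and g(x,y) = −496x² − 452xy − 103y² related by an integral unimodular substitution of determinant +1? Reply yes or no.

D₁ = -48, D₂ = -48
f is negative-definite; reduce −f:
−f: reduced (well bottom): (3,0,4) with a≤c, −a<b≤a
flip sign back: reduced form of f is (-3,0,-4)
g is negative-definite; reduce −g:
−g: flip: (496,452,103)→(103,-452,496)
−g: translate: b→-40 (≡-452 mod 206), so (103,-452,496)→(103,-40,4)
−g: flip: (103,-40,4)→(4,40,103)
−g: translate: b→0 (≡40 mod 8), so (4,40,103)→(4,0,3)
−g: flip: (4,0,3)→(3,0,4)
−g: reduced (well bottom): (3,0,4) with a≤c, −a<b≤a
flip sign back: reduced form of g is (-3,0,-4)
reduced forms (-3, 0, -4) vs (-3, 0, -4) ⇒ equivalent

yes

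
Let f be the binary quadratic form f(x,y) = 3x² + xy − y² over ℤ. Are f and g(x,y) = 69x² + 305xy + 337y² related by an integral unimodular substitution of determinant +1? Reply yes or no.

D₁ = 13, D₂ = 13
river cycle of f (length 2): (-1, 3, 1), (1, 3, -1)
river cycle of g (length 2): (-1, 3, 1), (1, 3, -1)
cycles coincide ⇒ equivalent

yes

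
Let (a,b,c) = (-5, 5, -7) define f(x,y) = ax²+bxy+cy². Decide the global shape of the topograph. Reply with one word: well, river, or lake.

D = b²−4ac = 5² − 4·(-5)·(-7) = -115
D < 0 ⇒ definite ⇒ every region one sign ⇒ single well

well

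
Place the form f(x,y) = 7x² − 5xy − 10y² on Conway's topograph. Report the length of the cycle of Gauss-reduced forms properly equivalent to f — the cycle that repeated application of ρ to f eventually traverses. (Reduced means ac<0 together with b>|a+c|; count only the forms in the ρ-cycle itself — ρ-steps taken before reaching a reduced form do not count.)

D = 305, ⌊√D⌋ = 17
descent: ρ → (-10,5,7)  [lands on river]
river: ρ → (7,9,-8)
river: ρ → (-8,7,8)
river: ρ → (8,9,-7)
river: ρ → (-7,5,10)
river: ρ → (10,15,-2)
river: ρ → (-2,17,2)
river: ρ → (2,15,-10)
ρ-cycle length = 8 (tail of 1 descent step not counted)

8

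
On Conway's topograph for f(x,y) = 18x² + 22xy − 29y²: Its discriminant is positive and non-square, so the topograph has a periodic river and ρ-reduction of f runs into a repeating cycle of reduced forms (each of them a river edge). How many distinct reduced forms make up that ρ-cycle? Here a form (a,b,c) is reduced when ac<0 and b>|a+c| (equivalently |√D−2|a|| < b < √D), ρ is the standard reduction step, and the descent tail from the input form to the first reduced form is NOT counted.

D = 2572, ⌊√D⌋ = 50
river: ρ → (-29,36,11)
river: ρ → (11,30,-38)
river: ρ → (-38,46,3)
river: ρ → (3,50,-6)
river: ρ → (-6,46,19)
river: ρ → (19,30,-22)
river: ρ → (-22,14,27)
river: ρ → (27,40,-9)
river: ρ → (-9,50,2)
river: ρ → (2,50,-9)
river: ρ → (-9,40,27)
river: ρ → (27,14,-22)
river: ρ → (-22,30,19)
river: ρ → (19,46,-6)
river: ρ → (-6,50,3)
river: ρ → (3,46,-38)
river: ρ → (-38,30,11)
river: ρ → (11,36,-29)
river: ρ → (-29,22,18)
river: ρ → (18,50,-1)
river: ρ → (-1,50,18)
river: ρ → (18,22,-29)
ρ-cycle length = 22 (tail of 0 descent steps not counted)

22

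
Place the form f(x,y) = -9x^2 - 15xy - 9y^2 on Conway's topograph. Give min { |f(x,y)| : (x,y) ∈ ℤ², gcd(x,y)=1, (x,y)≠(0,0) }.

translate: b→-3 (≡15 mod 18), so (9,15,9)→(9,-3,3)
flip: (9,-3,3)→(3,3,9)
reduced (well bottom): (3,3,9) with a≤c, −a<b≤a
well minimum |f| = |-3| = 3 (negative-definite)

3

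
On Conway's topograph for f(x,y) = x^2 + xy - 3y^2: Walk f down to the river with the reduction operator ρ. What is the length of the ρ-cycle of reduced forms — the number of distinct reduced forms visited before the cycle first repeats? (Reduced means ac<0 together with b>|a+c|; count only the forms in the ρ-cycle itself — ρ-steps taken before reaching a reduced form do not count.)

D = 13, ⌊√D⌋ = 3
descent: ρ → (-3,-1,1)
descent: ρ → (1,3,-1)  [lands on river]
river: ρ → (-1,3,1)
ρ-cycle length = 2 (tail of 2 descent steps not counted)

2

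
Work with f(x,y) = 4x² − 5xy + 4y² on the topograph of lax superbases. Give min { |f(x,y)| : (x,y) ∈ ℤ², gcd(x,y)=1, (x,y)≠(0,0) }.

translate: b→3 (≡-5 mod 8), so (4,-5,4)→(4,3,3)
flip: (4,3,3)→(3,-3,4)
translate: b→3 (≡-3 mod 6), so (3,-3,4)→(3,3,4)
reduced (well bottom): (3,3,4) with a≤c, −a<b≤a
well minimum = a = 3

3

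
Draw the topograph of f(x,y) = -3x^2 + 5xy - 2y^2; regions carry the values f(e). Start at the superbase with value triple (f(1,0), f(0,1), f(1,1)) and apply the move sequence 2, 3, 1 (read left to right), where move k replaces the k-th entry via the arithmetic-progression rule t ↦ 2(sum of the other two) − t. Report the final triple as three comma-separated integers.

start (-3,-2,0) = (f(1,0),f(0,1),f(1,1))
replace slot 2: 2·((-3)+0) − (-2) = -4 → (-3,-4,0)
replace slot 3: 2·((-3)+(-4)) − 0 = -14 → (-3,-4,-14)
replace slot 1: 2·((-4)+(-14)) − (-3) = -33 → (-33,-4,-14)

-33,-4,-14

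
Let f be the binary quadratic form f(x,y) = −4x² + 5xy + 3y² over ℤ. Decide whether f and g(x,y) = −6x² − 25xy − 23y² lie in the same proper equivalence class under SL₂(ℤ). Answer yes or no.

D₁ = 73, D₂ = 73
river cycle of f (length 18): (3, 7, -2), (-2, 5, 6), (6, 7, -1), (-1, 7, 6), (6, 5, -2), (-2, 7, 3), (3, 5, -4), (-4, 3, 4), (4, 5, -3), (-3, 7, 2), … (8 more)
river cycle of g (length 18): (-4, 5, 3), (3, 7, -2), (-2, 5, 6), (6, 7, -1), (-1, 7, 6), (6, 5, -2), (-2, 7, 3), (3, 5, -4), (-4, 3, 4), (4, 5, -3), … (8 more)
cycles coincide ⇒ equivalent

yes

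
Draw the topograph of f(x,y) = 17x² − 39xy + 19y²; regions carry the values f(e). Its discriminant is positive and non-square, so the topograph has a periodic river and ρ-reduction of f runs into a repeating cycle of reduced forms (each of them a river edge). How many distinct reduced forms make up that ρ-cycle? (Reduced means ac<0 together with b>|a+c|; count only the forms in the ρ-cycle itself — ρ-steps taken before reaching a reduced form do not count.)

D = 229, ⌊√D⌋ = 15
descent: ρ → (19,1,-3)
descent: ρ → (-3,11,9)  [lands on river]
river: ρ → (9,7,-5)
river: ρ → (-5,13,3)
river: ρ → (3,11,-9)
river: ρ → (-9,7,5)
river: ρ → (5,13,-3)
ρ-cycle length = 6 (tail of 2 descent steps not counted)

6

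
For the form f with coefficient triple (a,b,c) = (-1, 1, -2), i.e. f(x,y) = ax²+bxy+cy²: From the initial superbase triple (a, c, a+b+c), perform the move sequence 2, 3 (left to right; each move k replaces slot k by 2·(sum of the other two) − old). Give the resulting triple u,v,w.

start (-1,-2,-2) = (f(1,0),f(0,1),f(1,1))
replace slot 2: 2·((-1)+(-2)) − (-2) = -4 → (-1,-4,-2)
replace slot 3: 2·((-1)+(-4)) − (-2) = -8 → (-1,-4,-8)

-1,-4,-8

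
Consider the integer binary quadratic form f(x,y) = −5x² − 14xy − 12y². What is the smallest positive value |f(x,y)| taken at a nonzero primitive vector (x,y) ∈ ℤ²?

translate: b→4 (≡14 mod 10), so (5,14,12)→(5,4,3)
flip: (5,4,3)→(3,-4,5)
translate: b→2 (≡-4 mod 6), so (3,-4,5)→(3,2,4)
reduced (well bottom): (3,2,4) with a≤c, −a<b≤a
well minimum |f| = |-3| = 3 (negative-definite)

3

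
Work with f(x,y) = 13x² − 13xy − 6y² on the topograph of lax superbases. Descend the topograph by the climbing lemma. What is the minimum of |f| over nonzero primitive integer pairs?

descent: ρ → (-6,13,13)  [lands on river]
river: ρ → (13,13,-6)
river: ρ → (-6,11,15)
river: ρ → (15,19,-2)
river: ρ → (-2,21,5)
river: ρ → (5,19,-6)
river: ρ → (-6,17,8)
river: ρ → (8,15,-8)
river: ρ → (-8,17,6)
river: ρ → (6,19,-5)
river: ρ → (-5,21,2)
river: ρ → (2,19,-15)
river: ρ → (-15,11,6)
river: ρ → (6,13,-13)
river: ρ → (-13,13,6)
river: ρ → (6,11,-15)
river: ρ → (-15,19,2)
river: ρ → (2,21,-5)
river: ρ → (-5,19,6)
river: ρ → (6,17,-8)
river: ρ → (-8,15,8)
river: ρ → (8,17,-6)
river: ρ → (-6,19,5)
river: ρ → (5,21,-2)
river: ρ → (-2,19,15)
river: ρ → (15,11,-6)
closes: descent 1, river 26
min |a| on river = 2

2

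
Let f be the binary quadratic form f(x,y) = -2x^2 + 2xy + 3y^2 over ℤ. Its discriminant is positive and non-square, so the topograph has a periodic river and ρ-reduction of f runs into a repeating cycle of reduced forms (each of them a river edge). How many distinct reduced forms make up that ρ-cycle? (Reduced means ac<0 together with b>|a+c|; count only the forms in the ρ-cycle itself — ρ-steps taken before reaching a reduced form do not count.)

D = 28, ⌊√D⌋ = 5
river: ρ → (3,4,-1)
river: ρ → (-1,4,3)
river: ρ → (3,2,-2)
river: ρ → (-2,2,3)
ρ-cycle length = 4 (tail of 0 descent steps not counted)

4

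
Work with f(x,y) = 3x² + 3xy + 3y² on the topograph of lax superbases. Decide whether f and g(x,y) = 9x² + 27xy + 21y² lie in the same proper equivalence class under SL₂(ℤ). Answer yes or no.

D₁ = -27, D₂ = -27
f: reduced (well bottom): (3,3,3) with a≤c, −a<b≤a
g: translate: b→9 (≡27 mod 18), so (9,27,21)→(9,9,3)
g: flip: (9,9,3)→(3,-9,9)
g: translate: b→3 (≡-9 mod 6), so (3,-9,9)→(3,3,3)
g: reduced (well bottom): (3,3,3) with a≤c, −a<b≤a
reduced forms (3, 3, 3) vs (3, 3, 3) ⇒ equivalent

yes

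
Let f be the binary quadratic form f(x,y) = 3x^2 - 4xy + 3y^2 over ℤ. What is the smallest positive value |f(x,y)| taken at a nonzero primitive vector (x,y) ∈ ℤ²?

translate: b→2 (≡-4 mod 6), so (3,-4,3)→(3,2,2)
flip: (3,2,2)→(2,-2,3)
translate: b→2 (≡-2 mod 4), so (2,-2,3)→(2,2,3)
reduced (well bottom): (2,2,3) with a≤c, −a<b≤a
well minimum = a = 2

2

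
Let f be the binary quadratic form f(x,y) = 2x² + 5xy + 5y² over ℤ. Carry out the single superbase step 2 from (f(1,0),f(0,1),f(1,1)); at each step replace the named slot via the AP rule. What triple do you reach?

start (2,5,12) = (f(1,0),f(0,1),f(1,1))
replace slot 2: 2·(2+12) − 5 = 23 → (2,23,12)

2,23,12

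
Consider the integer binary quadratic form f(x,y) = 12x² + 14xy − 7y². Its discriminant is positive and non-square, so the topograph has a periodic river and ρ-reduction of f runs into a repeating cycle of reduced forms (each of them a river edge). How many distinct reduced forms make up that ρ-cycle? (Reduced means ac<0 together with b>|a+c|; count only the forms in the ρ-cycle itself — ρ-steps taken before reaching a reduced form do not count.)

D = 532, ⌊√D⌋ = 23
river: ρ → (-7,14,12)
river: ρ → (12,10,-9)
river: ρ → (-9,8,13)
river: ρ → (13,18,-4)
river: ρ → (-4,22,3)
river: ρ → (3,20,-11)
river: ρ → (-11,2,12)
river: ρ → (12,22,-1)
river: ρ → (-1,22,12)
river: ρ → (12,2,-11)
river: ρ → (-11,20,3)
river: ρ → (3,22,-4)
river: ρ → (-4,18,13)
river: ρ → (13,8,-9)
river: ρ → (-9,10,12)
river: ρ → (12,14,-7)
ρ-cycle length = 16 (tail of 0 descent steps not counted)

16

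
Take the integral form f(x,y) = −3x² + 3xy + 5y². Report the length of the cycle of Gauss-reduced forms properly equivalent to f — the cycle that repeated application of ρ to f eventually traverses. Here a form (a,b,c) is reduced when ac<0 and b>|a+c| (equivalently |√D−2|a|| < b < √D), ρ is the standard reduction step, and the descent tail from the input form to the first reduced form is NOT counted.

D = 69, ⌊√D⌋ = 8
river: ρ → (5,7,-1)
river: ρ → (-1,7,5)
river: ρ → (5,3,-3)
river: ρ → (-3,3,5)
ρ-cycle length = 4 (tail of 0 descent steps not counted)

4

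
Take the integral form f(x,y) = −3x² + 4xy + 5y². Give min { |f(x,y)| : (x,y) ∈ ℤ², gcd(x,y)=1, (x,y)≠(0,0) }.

river: ρ → (5,6,-2)
river: ρ → (-2,6,5)
river: ρ → (5,4,-3)
river: ρ → (-3,8,1)
river: ρ → (1,8,-3)
river: ρ → (-3,4,5)
closes: descent 0, river 6
min |a| on river = 1

1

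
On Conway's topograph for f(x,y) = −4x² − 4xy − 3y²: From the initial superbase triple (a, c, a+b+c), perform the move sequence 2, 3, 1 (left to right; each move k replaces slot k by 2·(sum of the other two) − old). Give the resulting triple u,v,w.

start (-4,-3,-11) = (f(1,0),f(0,1),f(1,1))
replace slot 2: 2·((-4)+(-11)) − (-3) = -27 → (-4,-27,-11)
replace slot 3: 2·((-4)+(-27)) − (-11) = -51 → (-4,-27,-51)
replace slot 1: 2·((-27)+(-51)) − (-4) = -152 → (-152,-27,-51)

-152,-27,-51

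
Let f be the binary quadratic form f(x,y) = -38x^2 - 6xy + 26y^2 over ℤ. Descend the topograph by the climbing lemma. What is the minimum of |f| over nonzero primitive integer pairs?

descent: ρ → (26,58,-6)  [lands on river]
river: ρ → (-6,62,6)
river: ρ → (6,58,-26)
river: ρ → (-26,46,18)
river: ρ → (18,62,-2)
river: ρ → (-2,62,18)
river: ρ → (18,46,-26)
river: ρ → (-26,58,6)
river: ρ → (6,62,-6)
river: ρ → (-6,58,26)
river: ρ → (26,46,-18)
river: ρ → (-18,62,2)
river: ρ → (2,62,-18)
river: ρ → (-18,46,26)
closes: descent 1, river 14
min |a| on river = 2

2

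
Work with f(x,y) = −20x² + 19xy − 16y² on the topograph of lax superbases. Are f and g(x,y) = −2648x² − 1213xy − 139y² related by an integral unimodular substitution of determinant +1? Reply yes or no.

D₁ = -919, D₂ = -919
f is negative-definite; reduce −f:
−f: flip: (20,-19,16)→(16,19,20)
−f: translate: b→-13 (≡19 mod 32), so (16,19,20)→(16,-13,17)
−f: reduced (well bottom): (16,-13,17) with a≤c, −a<b≤a
flip sign back: reduced form of f is (-16,13,-17)
g is negative-definite; reduce −g:
−g: flip: (2648,1213,139)→(139,-1213,2648)
−g: translate: b→-101 (≡-1213 mod 278), so (139,-1213,2648)→(139,-101,20)
−g: flip: (139,-101,20)→(20,101,139)
−g: translate: b→-19 (≡101 mod 40), so (20,101,139)→(20,-19,16)
−g: flip: (20,-19,16)→(16,19,20)
−g: translate: b→-13 (≡19 mod 32), so (16,19,20)→(16,-13,17)
−g: reduced (well bottom): (16,-13,17) with a≤c, −a<b≤a
flip sign back: reduced form of g is (-16,13,-17)
reduced forms (-16, 13, -17) vs (-16, 13, -17) ⇒ equivalent

yes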